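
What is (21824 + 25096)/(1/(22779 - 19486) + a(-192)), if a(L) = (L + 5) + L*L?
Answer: 77253780/60388681 ≈ 1.2793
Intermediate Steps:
a(L) = 5 + L + L**2 (a(L) = (5 + L) + L**2 = 5 + L + L**2)
(21824 + 25096)/(1/(22779 - 19486) + a(-192)) = (21824 + 25096)/(1/(22779 - 19486) + (5 - 192 + (-192)**2)) = 46920/(1/3293 + (5 - 192 + 36864)) = 46920/(1/3293 + 36677) = 46920/(120777362/3293) = 46920*(3293/120777362) = 77253780/60388681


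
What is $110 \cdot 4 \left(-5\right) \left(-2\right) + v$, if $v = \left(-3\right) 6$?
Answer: $4382$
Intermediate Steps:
$v = -18$
$110 \cdot 4 \left(-5\right) \left(-2\right) + v = 110 \cdot 4 \left(-5\right) \left(-2\right) - 18 = 110 \left(\left(-20\right) \left(-2\right)\right) - 18 = 110 \cdot 40 - 18 = 4400 - 18 = 4382$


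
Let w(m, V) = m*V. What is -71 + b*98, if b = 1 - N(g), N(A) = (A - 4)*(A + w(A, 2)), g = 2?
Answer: 1203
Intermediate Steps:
w(m, V) = V*m
N(A) = 3*A*(-4 + A) (N(A) = (A - 4)*(A + 2*A) = (-4 + A)*(3*A) = 3*A*(-4 + A))
b = 13 (b = 1 - 3*2*(-4 + 2) = 1 - 3*2*(-2) = 1 - 1*(-12) = 1 + 12 = 13)
-71 + b*98 = -71 + 13*98 = -71 + 1274 = 1203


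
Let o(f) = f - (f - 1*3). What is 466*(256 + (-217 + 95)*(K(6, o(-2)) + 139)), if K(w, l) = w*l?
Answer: -8806468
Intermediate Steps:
o(f) = 3 (o(f) = f - (f - 3) = f - (-3 + f) = f + (3 - f) = 3)
K(w, l) = l*w
466*(256 + (-217 + 95)*(K(6, o(-2)) + 139)) = 466*(256 + (-217 + 95)*(3*6 + 139)) = 466*(256 - 122*(18 + 139)) = 466*(256 - 122*157) = 466*(256 - 19154) = 466*(-18898) = -8806468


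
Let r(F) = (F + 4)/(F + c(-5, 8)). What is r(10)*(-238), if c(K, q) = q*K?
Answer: 1666/15 ≈ 111.07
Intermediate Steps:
c(K, q) = K*q
r(F) = (4 + F)/(-40 + F) (r(F) = (F + 4)/(F - 5*8) = (4 + F)/(F - 40) = (4 + F)/(-40 + F))
r(10)*(-238) = ((4 + 10)/(-40 + 10))*(-238) = (14/(-30))*(-238) = -1/30*14*(-238) = -7/15*(-238) = 1666/15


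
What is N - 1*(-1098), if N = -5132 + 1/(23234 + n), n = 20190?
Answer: -175172415/43424 ≈ -4034.0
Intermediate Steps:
N = -222851967/43424 (N = -5132 + 1/(23234 + 20190) = -5132 + 1/43424 = -222851967/43424 ≈ -5132.0)
N - 1*(-1098) = -222851967/43424 - 1*(-1098) = -222851967/43424 + 1098 = -175172415/43424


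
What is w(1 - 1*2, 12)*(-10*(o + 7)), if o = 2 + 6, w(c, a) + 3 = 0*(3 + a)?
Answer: 450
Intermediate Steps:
w(c, a) = -3 (w(c, a) = -3 + 0*(3 + a) = -3 + 0 = -3)
o = 8
w(1 - 1*2, 12)*(-10*(o + 7)) = -(-30)*(8 + 7) = -(-30)*15 = -3*(-150) = 450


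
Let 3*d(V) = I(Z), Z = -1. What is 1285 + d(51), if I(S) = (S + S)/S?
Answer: 3857/3 ≈ 1285.7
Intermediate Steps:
I(S) = 2 (I(S) = (2*S)/S = 2)
d(V) = ⅔ (d(V) = (⅓)*2 = ⅔)
1285 + d(51) = 1285 + ⅔ = 3857/3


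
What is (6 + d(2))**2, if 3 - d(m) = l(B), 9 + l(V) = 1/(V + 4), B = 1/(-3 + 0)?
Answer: 38025/121 ≈ 314.26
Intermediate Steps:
B = -1/3 (B = 1/(-3) = -1/3 ≈ -0.33333)
l(V) = -9 + 1/(4 + V) (l(V) = -9 + 1/(V + 4) = -9 + 1/(4 + V))
d(m) = 129/11 (d(m) = 3 - (-35 - 9*(-1/3))/(4 - 1/3) = 3 - (-35 + 3)/11/3 = 3 - 3*(-32)/11 = 3 - 1*(-96/11) = 3 + 96/11 = 129/11)
(6 + d(2))**2 = (6 + 129/11)**2 = (195/11)**2 = 38025/121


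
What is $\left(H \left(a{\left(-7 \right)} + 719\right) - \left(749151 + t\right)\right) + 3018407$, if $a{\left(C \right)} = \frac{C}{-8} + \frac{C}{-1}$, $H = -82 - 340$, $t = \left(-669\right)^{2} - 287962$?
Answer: $\frac{7211663}{4} \approx 1.8029 \cdot 10^{6}$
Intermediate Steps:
$t = 159599$ ($t = 447561 - 287962 = 159599$)
$H = -422$
$a{\left(C \right)} = - \frac{9 C}{8}$ ($a{\left(C \right)} = C \left(- \frac{1}{8}\right) + C \left(-1\right) = - \frac{C}{8} - C = - \frac{9 C}{8}$)
$\left(H \left(a{\left(-7 \right)} + 719\right) - \left(749151 + t\right)\right) + 3018407 = \left(- 422 \left(\left(- \frac{9}{8}\right) \left(-7\right) + 719\right) - 908750\right) + 3018407 = \left(- 422 \left(\frac{63}{8} + 719\right) - 908750\right) + 3018407 = \left(\left(-422\right) \frac{5815}{8} - 908750\right) + 3018407 = \left(- \frac{1226965}{4} - 908750\right) + 3018407 = - \frac{4861965}{4} + 3018407 = \frac{7211663}{4}$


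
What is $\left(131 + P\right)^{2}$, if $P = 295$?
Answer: $181476$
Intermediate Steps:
$\left(131 + P\right)^{2} = \left(131 + 295\right)^{2} = 426^{2} = 181476$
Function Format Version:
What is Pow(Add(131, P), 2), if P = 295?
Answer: 181476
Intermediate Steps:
Pow(Add(131, P), 2) = Pow(Add(131, 295), 2) = Pow(426, 2) = 181476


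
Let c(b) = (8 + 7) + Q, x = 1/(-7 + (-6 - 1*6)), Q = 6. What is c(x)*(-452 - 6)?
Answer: -9618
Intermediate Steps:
x = -1/19 (x = 1/(-7 + (-6 - 6)) = 1/(-7 - 12) = 1/(-19) = -1/19 ≈ -0.052632)
c(b) = 21 (c(b) = (8 + 7) + 6 = 15 + 6 = 21)
c(x)*(-452 - 6) = 21*(-452 - 6) = 21*(-458) = -9618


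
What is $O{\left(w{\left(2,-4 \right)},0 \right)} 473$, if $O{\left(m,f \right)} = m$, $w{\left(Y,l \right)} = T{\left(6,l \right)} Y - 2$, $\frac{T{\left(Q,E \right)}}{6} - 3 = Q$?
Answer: $50138$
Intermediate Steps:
$T{\left(Q,E \right)} = 18 + 6 Q$
$w{\left(Y,l \right)} = -2 + 54 Y$ ($w{\left(Y,l \right)} = \left(18 + 6 \cdot 6\right) Y - 2 = \left(18 + 36\right) Y - 2 = 54 Y - 2 = -2 + 54 Y$)
$O{\left(w{\left(2,-4 \right)},0 \right)} 473 = \left(-2 + 54 \cdot 2\right) 473 = \left(-2 + 108\right) 473 = 106 \cdot 473 = 50138$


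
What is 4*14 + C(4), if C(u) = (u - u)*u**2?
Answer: 56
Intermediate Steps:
C(u) = 0 (C(u) = 0*u**2 = 0)
4*14 + C(4) = 4*14 + 0 = 56 + 0 = 56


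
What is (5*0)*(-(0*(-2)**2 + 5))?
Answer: 0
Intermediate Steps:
(5*0)*(-(0*(-2)**2 + 5)) = 0*(-(0*4 + 5)) = 0*(-(0 + 5)) = 0*(-1*5) = 0*(-5) = 0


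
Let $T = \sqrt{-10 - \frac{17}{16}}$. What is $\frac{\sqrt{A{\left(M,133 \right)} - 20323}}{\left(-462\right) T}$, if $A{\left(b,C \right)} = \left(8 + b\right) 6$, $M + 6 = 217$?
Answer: $- \frac{2 \sqrt{3364593}}{40887} \approx -0.089725$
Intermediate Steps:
$M = 211$ ($M = -6 + 217 = 211$)
$A{\left(b,C \right)} = 48 + 6 b$
$T = \frac{i \sqrt{177}}{4}$ ($T = \sqrt{-10 - \frac{17}{16}} = \sqrt{- \frac{177}{16}} = \frac{i \sqrt{177}}{4} \approx 3.326 i$)
$\frac{\sqrt{A{\left(M,133 \right)} - 20323}}{\left(-462\right) T} = \frac{\sqrt{\left(48 + 6 \cdot 211\right) - 20323}}{\left(-462\right) \frac{i \sqrt{177}}{4}} = \frac{\sqrt{\left(48 + 1266\right) - 20323}}{\left(- \frac{231}{2}\right) i \sqrt{177}} = \sqrt{1314 - 20323} \frac{2 i \sqrt{177}}{40887} = \sqrt{-19009} \frac{2 i \sqrt{177}}{40887} = i \sqrt{19009} \frac{2 i \sqrt{177}}{40887} = - \frac{2 \sqrt{3364593}}{40887}$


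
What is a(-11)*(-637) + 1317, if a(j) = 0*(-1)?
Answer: 1317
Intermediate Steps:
a(j) = 0
a(-11)*(-637) + 1317 = 0*(-637) + 1317 = 0 + 1317 = 1317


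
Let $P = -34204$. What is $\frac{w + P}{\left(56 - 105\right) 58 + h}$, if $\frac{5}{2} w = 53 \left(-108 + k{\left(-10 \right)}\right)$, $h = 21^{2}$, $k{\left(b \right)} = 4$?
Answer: $\frac{182044}{12005} \approx 15.164$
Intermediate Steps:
$h = 441$
$w = - \frac{11024}{5}$ ($w = \frac{2 \cdot 53 \left(-108 + 4\right)}{5} = \frac{2 \cdot 53 \left(-104\right)}{5} = \frac{2}{5} \left(-5512\right) = - \frac{11024}{5} \approx -2204.8$)
$\frac{w + P}{\left(56 - 105\right) 58 + h} = \frac{- \frac{11024}{5} - 34204}{\left(56 - 105\right) 58 + 441} = - \frac{182044}{5 \left(\left(-49\right) 58 + 441\right)} = - \frac{182044}{5 \left(-2842 + 441\right)} = - \frac{182044}{5 \left(-2401\right)} = \left(- \frac{182044}{5}\right) \left(- \frac{1}{2401}\right) = \frac{182044}{12005}$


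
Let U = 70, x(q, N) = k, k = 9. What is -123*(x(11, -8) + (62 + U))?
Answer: -17343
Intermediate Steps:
x(q, N) = 9
-123*(x(11, -8) + (62 + U)) = -123*(9 + (62 + 70)) = -123*(9 + 132) = -123*141 = -17343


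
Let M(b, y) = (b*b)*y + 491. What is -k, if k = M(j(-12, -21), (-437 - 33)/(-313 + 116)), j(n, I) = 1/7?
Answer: -4740093/9653 ≈ -491.05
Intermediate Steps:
j(n, I) = ⅐
M(b, y) = 491 + y*b² (M(b, y) = b²*y + 491 = y*b² + 491 = 491 + y*b²)
k = 4740093/9653 (k = 491 + ((-437 - 33)/(-313 + 116))*(⅐)² = 491 - 470/(-197)*(1/49) = 491 - 470*(-1/197)*(1/49) = 491 + (470/197)*(1/49) = 491 + 470/9653 = 4740093/9653 ≈ 491.05)
-k = -1*4740093/9653 = -4740093/9653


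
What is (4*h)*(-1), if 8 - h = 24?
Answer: 64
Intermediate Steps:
h = -16 (h = 8 - 1*24 = 8 - 24 = -16)
(4*h)*(-1) = (4*(-16))*(-1) = -64*(-1) = 64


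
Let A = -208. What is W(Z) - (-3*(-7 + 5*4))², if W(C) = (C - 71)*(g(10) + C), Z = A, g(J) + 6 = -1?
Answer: 58464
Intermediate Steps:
g(J) = -7 (g(J) = -6 - 1 = -7)
Z = -208
W(C) = (-71 + C)*(-7 + C) (W(C) = (C - 71)*(-7 + C) = (-71 + C)*(-7 + C))
W(Z) - (-3*(-7 + 5*4))² = (497 + (-208)² - 78*(-208)) - (-3*(-7 + 5*4))² = (497 + 43264 + 16224) - (-3*(-7 + 20))² = 59985 - (-3*13)² = 59985 - 1*(-39)² = 59985 - 1*1521 = 59985 - 1521 = 58464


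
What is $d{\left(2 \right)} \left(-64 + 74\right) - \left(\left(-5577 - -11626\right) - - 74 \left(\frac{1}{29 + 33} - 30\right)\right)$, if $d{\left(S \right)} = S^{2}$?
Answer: $- \frac{117496}{31} \approx -3790.2$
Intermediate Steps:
$d{\left(2 \right)} \left(-64 + 74\right) - \left(\left(-5577 - -11626\right) - - 74 \left(\frac{1}{29 + 33} - 30\right)\right) = 2^{2} \left(-64 + 74\right) - \left(\left(-5577 - -11626\right) - - 74 \left(\frac{1}{29 + 33} - 30\right)\right) = 4 \cdot 10 - \left(\left(-5577 + 11626\right) - - 74 \left(\frac{1}{62} - 30\right)\right) = 40 - \left(6049 - - 74 \left(\frac{1}{62} - 30\right)\right) = 40 - \left(6049 - \left(-74\right) \left(- \frac{1859}{62}\right)\right) = 40 - \left(6049 - \frac{68783}{31}\right) = 40 - \frac{118736}{31} = - \frac{117496}{31}$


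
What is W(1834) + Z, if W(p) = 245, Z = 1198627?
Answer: 1198872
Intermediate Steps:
W(1834) + Z = 245 + 1198627 = 1198872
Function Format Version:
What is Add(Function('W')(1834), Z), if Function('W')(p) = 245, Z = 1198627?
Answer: 1198872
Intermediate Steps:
Add(Function('W')(1834), Z) = Add(245, 1198627) = 1198872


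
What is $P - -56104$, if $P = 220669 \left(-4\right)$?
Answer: $-826572$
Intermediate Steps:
$P = -882676$
$P - -56104 = -882676 - -56104 = -882676 + 56104 = -826572$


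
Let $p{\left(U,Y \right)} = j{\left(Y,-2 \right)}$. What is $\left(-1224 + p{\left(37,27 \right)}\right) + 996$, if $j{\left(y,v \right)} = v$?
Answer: $-230$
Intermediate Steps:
$p{\left(U,Y \right)} = -2$
$\left(-1224 + p{\left(37,27 \right)}\right) + 996 = \left(-1224 - 2\right) + 996 = -1226 + 996 = -230$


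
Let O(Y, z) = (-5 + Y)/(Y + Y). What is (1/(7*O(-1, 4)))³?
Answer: 1/9261 ≈ 0.00010798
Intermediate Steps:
O(Y, z) = (-5 + Y)/(2*Y) (O(Y, z) = (-5 + Y)/((2*Y)) = (-5 + Y)*(1/(2*Y)) = (-5 + Y)/(2*Y))
(1/(7*O(-1, 4)))³ = (1/(7*(((½)*(-5 - 1)/(-1)))))³ = (1/(7*(((½)*(-1)*(-6)))))³ = ((⅐)/3)³ = ((⅐)*(⅓))³ = (1/21)³ = 1/9261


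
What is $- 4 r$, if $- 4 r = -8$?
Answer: $-8$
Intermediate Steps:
$r = 2$ ($r = \left(- \frac{1}{4}\right) \left(-8\right) = 2$)
$- 4 r = \left(-4\right) 2 = -8$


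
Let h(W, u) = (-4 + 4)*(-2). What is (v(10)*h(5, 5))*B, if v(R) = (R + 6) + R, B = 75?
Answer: 0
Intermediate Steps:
v(R) = 6 + 2*R (v(R) = (6 + R) + R = 6 + 2*R)
h(W, u) = 0 (h(W, u) = 0*(-2) = 0)
(v(10)*h(5, 5))*B = ((6 + 2*10)*0)*75 = ((6 + 20)*0)*75 = (26*0)*75 = 0*75 = 0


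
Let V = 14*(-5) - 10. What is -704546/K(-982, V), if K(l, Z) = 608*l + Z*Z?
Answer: 352273/295328 ≈ 1.1928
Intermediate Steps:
V = -80 (V = -70 - 10 = -80)
K(l, Z) = Z² + 608*l (K(l, Z) = 608*l + Z² = Z² + 608*l)
-704546/K(-982, V) = -704546/((-80)² + 608*(-982)) = -704546/(6400 - 597056) = -704546/(-590656) = -704546*(-1/590656) = 352273/295328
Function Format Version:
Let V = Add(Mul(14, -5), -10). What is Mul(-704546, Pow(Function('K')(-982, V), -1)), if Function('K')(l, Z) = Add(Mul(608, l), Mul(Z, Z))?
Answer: Rational(352273, 295328) ≈ 1.1928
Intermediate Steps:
V = -80 (V = Add(-70, -10) = -80)
Function('K')(l, Z) = Add(Pow(Z, 2), Mul(608, l)) (Function('K')(l, Z) = Add(Mul(608, l), Pow(Z, 2)) = Add(Pow(Z, 2), Mul(608, l)))
Mul(-704546, Pow(Function('K')(-982, V), -1)) = Mul(-704546, Pow(Add(Pow(-80, 2), Mul(608, -982)), -1)) = Mul(-704546, Pow(Add(6400, -597056), -1)) = Mul(-704546, Pow(-590656, -1)) = Mul(-704546, Rational(-1, 590656)) = Rational(352273, 295328)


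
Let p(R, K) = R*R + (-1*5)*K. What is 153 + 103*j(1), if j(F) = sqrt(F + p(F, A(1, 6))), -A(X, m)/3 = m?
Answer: 153 + 206*sqrt(23) ≈ 1140.9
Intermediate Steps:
A(X, m) = -3*m
p(R, K) = R**2 - 5*K
j(F) = sqrt(90 + F + F**2) (j(F) = sqrt(F + (F**2 - (-15)*6)) = sqrt(F + (F**2 - 5*(-18))) = sqrt(F + (F**2 + 90)) = sqrt(F + (90 + F**2)) = sqrt(90 + F + F**2))
153 + 103*j(1) = 153 + 103*sqrt(90 + 1 + 1**2) = 153 + 103*sqrt(90 + 1 + 1) = 153 + 103*sqrt(92) = 153 + 103*(2*sqrt(23)) = 153 + 206*sqrt(23)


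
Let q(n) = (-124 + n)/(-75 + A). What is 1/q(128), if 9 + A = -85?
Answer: -169/4 ≈ -42.250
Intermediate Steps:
A = -94 (A = -9 - 85 = -94)
q(n) = 124/169 - n/169 (q(n) = (-124 + n)/(-75 - 94) = (-124 + n)/(-169) = (-124 + n)*(-1/169) = 124/169 - n/169)
1/q(128) = 1/(124/169 - 1/169*128) = 1/(124/169 - 128/169) = 1/(-4/169) = -169/4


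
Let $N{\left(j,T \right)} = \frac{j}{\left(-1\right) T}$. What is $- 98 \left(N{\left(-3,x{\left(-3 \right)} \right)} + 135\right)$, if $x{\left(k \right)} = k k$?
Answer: $- \frac{39788}{3} \approx -13263.0$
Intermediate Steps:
$x{\left(k \right)} = k^{2}$
$N{\left(j,T \right)} = - \frac{j}{T}$ ($N{\left(j,T \right)} = j \left(- \frac{1}{T}\right) = - \frac{j}{T}$)
$- 98 \left(N{\left(-3,x{\left(-3 \right)} \right)} + 135\right) = - 98 \left(\left(-1\right) \left(-3\right) \frac{1}{\left(-3\right)^{2}} + 135\right) = - 98 \left(\left(-1\right) \left(-3\right) \frac{1}{9} + 135\right) = - 98 \left(\frac{1}{3} + 135\right) = \left(-98\right) \frac{406}{3} = - \frac{39788}{3}$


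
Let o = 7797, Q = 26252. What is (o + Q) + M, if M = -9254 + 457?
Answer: 25252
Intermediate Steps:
M = -8797
(o + Q) + M = (7797 + 26252) - 8797 = 34049 - 8797 = 25252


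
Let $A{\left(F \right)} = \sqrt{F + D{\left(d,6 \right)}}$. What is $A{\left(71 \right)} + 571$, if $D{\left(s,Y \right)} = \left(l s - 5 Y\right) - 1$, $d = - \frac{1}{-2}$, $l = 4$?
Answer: $571 + \sqrt{42} \approx 577.48$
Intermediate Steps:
$d = \frac{1}{2}$ ($d = \left(-1\right) \left(- \frac{1}{2}\right) = \frac{1}{2} \approx 0.5$)
$D{\left(s,Y \right)} = -1 - 5 Y + 4 s$ ($D{\left(s,Y \right)} = \left(4 s - 5 Y\right) - 1 = \left(- 5 Y + 4 s\right) - 1 = -1 - 5 Y + 4 s$)
$A{\left(F \right)} = \sqrt{-29 + F}$ ($A{\left(F \right)} = \sqrt{F - 29} = \sqrt{-29 + F}$)
$A{\left(71 \right)} + 571 = \sqrt{-29 + 71} + 571 = \sqrt{42} + 571 = 571 + \sqrt{42}$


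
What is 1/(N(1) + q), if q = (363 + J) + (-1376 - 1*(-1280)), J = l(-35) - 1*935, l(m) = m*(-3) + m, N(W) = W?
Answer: -1/597 ≈ -0.0016750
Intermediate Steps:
l(m) = -2*m (l(m) = -3*m + m = -2*m)
J = -865 (J = -2*(-35) - 1*935 = 70 - 935 = -865)
q = -598 (q = (363 - 865) + (-1376 - 1*(-1280)) = -502 + (-1376 + 1280) = -502 - 96 = -598)
1/(N(1) + q) = 1/(1 - 598) = 1/(-597) = -1/597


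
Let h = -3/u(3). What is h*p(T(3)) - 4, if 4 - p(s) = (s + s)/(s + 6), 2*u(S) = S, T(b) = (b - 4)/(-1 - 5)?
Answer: -440/37 ≈ -11.892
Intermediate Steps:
T(b) = ⅔ - b/6 (T(b) = (-4 + b)/(-6) = (-4 + b)*(-⅙) = ⅔ - b/6)
u(S) = S/2
p(s) = 4 - 2*s/(6 + s) (p(s) = 4 - (s + s)/(s + 6) = 4 - 2*s/(6 + s))
h = -2 (h = -3/((½)*3) = -3/3/2 = -3*⅔ = -2)
h*p(T(3)) - 4 = -4*(12 + (⅔ - ⅙*3))/(6 + (⅔ - ⅙*3)) - 4 = -4*(12 + (⅔ - ½))/(6 + (⅔ - ½)) - 4 = -4*(12 + ⅙)/(6 + ⅙) - 4 = -4*73/(37/6*6) - 4 = -4*6*73/(37*6) - 4 = -2*146/37 - 4 = -292/37 - 4 = -440/37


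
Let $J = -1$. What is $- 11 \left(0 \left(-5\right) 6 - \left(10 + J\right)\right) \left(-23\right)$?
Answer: $-2277$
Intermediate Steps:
$- 11 \left(0 \left(-5\right) 6 - \left(10 + J\right)\right) \left(-23\right) = - 11 \left(0 \left(-5\right) 6 - \left(10 - 1\right)\right) \left(-23\right) = - 11 \left(0 \cdot 6 - 9\right) \left(-23\right) = - 11 \left(0 - 9\right) \left(-23\right) = \left(-11\right) \left(-9\right) \left(-23\right) = 99 \left(-23\right) = -2277$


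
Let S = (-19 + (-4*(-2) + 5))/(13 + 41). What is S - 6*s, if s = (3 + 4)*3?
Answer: -1135/9 ≈ -126.11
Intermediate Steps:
s = 21 (s = 7*3 = 21)
S = -1/9 (S = (-19 + (8 + 5))/54 = (-19 + 13)*(1/54) = -6*1/54 = -1/9 ≈ -0.11111)
S - 6*s = -1/9 - 6*21 = -1/9 - 126 = -1135/9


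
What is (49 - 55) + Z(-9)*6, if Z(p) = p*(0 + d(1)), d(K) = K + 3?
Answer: -222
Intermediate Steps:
d(K) = 3 + K
Z(p) = 4*p (Z(p) = p*(0 + (3 + 1)) = p*(0 + 4) = p*4 = 4*p)
(49 - 55) + Z(-9)*6 = (49 - 55) + (4*(-9))*6 = -6 - 36*6 = -6 - 216 = -222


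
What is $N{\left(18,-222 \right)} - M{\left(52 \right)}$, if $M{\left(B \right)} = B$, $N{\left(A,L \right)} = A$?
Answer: $-34$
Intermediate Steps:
$N{\left(18,-222 \right)} - M{\left(52 \right)} = 18 - 52 = -34$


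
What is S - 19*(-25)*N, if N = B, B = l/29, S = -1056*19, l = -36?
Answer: -598956/29 ≈ -20654.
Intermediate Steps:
S = -20064
B = -36/29 ≈ -1.2414
N = -36/29 ≈ -1.2414
S - 19*(-25)*N = -20064 - 19*(-25)*(-36)/29 = -20064 - (-475)*(-36)/29 = -20064 - 1*17100/29 = -20064 - 17100/29 = -598956/29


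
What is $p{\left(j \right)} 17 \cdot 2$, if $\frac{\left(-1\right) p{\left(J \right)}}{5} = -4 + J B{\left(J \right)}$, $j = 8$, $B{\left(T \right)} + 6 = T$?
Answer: $-2040$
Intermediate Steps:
$B{\left(T \right)} = -6 + T$
$p{\left(J \right)} = 20 - 5 J \left(-6 + J\right)$ ($p{\left(J \right)} = - 5 \left(-4 + J \left(-6 + J\right)\right) = 20 - 5 J \left(-6 + J\right)$)
$p{\left(j \right)} 17 \cdot 2 = \left(20 - 40 \left(-6 + 8\right)\right) 17 \cdot 2 = \left(20 - 40 \cdot 2\right) 34 = \left(20 - 80\right) 34 = \left(-60\right) 34 = -2040$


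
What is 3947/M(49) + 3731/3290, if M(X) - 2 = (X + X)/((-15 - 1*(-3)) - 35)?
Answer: -43593549/940 ≈ -46376.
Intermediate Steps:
M(X) = 2 - 2*X/47 (M(X) = 2 + (X + X)/((-15 - 1*(-3)) - 35) = 2 + (2*X)/((-15 + 3) - 35) = 2 + (2*X)/(-12 - 35) = 2 + (2*X)/(-47) = 2 + (2*X)*(-1/47) = 2 - 2*X/47)
3947/M(49) + 3731/3290 = 3947/(2 - 2/47*49) + 3731/3290 = 3947/(2 - 98/47) + 3731*(1/3290) = 3947/(-4/47) + 533/470 = 3947*(-47/4) + 533/470 = -185509/4 + 533/470 = -43593549/940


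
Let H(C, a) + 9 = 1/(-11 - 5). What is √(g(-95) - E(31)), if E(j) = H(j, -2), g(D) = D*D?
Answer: √144545/4 ≈ 95.048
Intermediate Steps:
g(D) = D²
H(C, a) = -145/16 (H(C, a) = -9 + 1/(-11 - 5) = -9 + 1/(-16) = -9 - 1/16 = -145/16)
E(j) = -145/16
√(g(-95) - E(31)) = √((-95)² - 1*(-145/16)) = √(9025 + 145/16) = √(144545/16) = √144545/4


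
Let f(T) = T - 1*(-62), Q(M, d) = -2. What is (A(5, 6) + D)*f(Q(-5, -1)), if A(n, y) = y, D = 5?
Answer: 660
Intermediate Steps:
f(T) = 62 + T (f(T) = T + 62 = 62 + T)
(A(5, 6) + D)*f(Q(-5, -1)) = (6 + 5)*(62 - 2) = 11*60 = 660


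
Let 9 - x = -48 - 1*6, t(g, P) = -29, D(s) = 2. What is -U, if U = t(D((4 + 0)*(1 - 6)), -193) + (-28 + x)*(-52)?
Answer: 1849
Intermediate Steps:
x = 63 (x = 9 - (-48 - 1*6) = 9 - (-48 - 6) = 9 - 1*(-54) = 9 + 54 = 63)
U = -1849 (U = -29 + (-28 + 63)*(-52) = -29 + 35*(-52) = -29 - 1820 = -1849)
-U = -1*(-1849) = 1849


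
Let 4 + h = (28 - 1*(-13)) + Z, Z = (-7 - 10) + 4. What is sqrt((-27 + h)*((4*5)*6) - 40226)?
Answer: I*sqrt(40586) ≈ 201.46*I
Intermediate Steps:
Z = -13 (Z = -17 + 4 = -13)
h = 24 (h = -4 + ((28 - 1*(-13)) - 13) = -4 + ((28 + 13) - 13) = -4 + (41 - 13) = -4 + 28 = 24)
sqrt((-27 + h)*((4*5)*6) - 40226) = sqrt((-27 + 24)*((4*5)*6) - 40226) = sqrt(-60*6 - 40226) = sqrt(-3*120 - 40226) = sqrt(-360 - 40226) = sqrt(-40586) = I*sqrt(40586)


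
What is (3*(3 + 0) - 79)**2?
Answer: 4900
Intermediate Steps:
(3*(3 + 0) - 79)**2 = (3*3 - 79)**2 = (9 - 79)**2 = (-70)**2 = 4900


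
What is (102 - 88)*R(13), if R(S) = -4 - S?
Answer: -238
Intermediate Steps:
(102 - 88)*R(13) = (102 - 88)*(-4 - 1*13) = 14*(-4 - 13) = 14*(-17) = -238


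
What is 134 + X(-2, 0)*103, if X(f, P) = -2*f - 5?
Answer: 31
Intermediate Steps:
X(f, P) = -5 - 2*f
134 + X(-2, 0)*103 = 134 + (-5 - 2*(-2))*103 = 134 + (-5 + 4)*103 = 134 - 1*103 = 134 - 103 = 31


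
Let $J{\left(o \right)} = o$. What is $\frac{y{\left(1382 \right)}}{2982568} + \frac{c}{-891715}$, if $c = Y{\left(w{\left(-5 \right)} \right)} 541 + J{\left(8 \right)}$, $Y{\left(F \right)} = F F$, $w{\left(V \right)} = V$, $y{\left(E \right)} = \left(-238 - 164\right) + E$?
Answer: $- \frac{9872303011}{664900156030} \approx -0.014848$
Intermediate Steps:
$y{\left(E \right)} = -402 + E$
$Y{\left(F \right)} = F^{2}$
$c = 13533$ ($c = \left(-5\right)^{2} \cdot 541 + 8 = 25 \cdot 541 + 8 = 13525 + 8 = 13533$)
$\frac{y{\left(1382 \right)}}{2982568} + \frac{c}{-891715} = \frac{-402 + 1382}{2982568} + \frac{13533}{-891715} = 980 \cdot \frac{1}{2982568} + 13533 \left(- \frac{1}{891715}\right) = \frac{245}{745642} - \frac{13533}{891715} = - \frac{9872303011}{664900156030}$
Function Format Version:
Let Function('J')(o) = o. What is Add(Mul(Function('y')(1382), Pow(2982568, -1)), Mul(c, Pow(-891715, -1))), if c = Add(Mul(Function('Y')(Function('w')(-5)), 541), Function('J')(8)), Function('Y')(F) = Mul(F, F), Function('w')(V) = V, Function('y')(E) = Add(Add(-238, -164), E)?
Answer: Rational(-9872303011, 664900156030) ≈ -0.014848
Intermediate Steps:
Function('y')(E) = Add(-402, E)
Function('Y')(F) = Pow(F, 2)
c = 13533 (c = Add(Mul(Pow(-5, 2), 541), 8) = Add(Mul(25, 541), 8) = Add(13525, 8) = 13533)
Add(Mul(Function('y')(1382), Pow(2982568, -1)), Mul(c, Pow(-891715, -1))) = Add(Mul(Add(-402, 1382), Pow(2982568, -1)), Mul(13533, Pow(-891715, -1))) = Add(Mul(980, Rational(1, 2982568)), Mul(13533, Rational(-1, 891715))) = Add(Rational(245, 745642), Rational(-13533, 891715)) = Rational(-9872303011, 664900156030)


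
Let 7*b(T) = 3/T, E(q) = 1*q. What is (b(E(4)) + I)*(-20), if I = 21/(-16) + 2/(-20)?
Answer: 731/28 ≈ 26.107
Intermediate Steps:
E(q) = q
I = -113/80 (I = 21*(-1/16) + 2*(-1/20) = -21/16 - ⅒ = -113/80 ≈ -1.4125)
b(T) = 3/(7*T) (b(T) = (3/T)/7 = 3/(7*T))
(b(E(4)) + I)*(-20) = ((3/7)/4 - 113/80)*(-20) = ((3/7)*(¼) - 113/80)*(-20) = (3/28 - 113/80)*(-20) = -731/560*(-20) = 731/28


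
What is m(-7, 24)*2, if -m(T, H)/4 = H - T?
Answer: -248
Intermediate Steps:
m(T, H) = -4*H + 4*T (m(T, H) = -4*(H - T) = -4*H + 4*T)
m(-7, 24)*2 = (-4*24 + 4*(-7))*2 = (-96 - 28)*2 = -124*2 = -248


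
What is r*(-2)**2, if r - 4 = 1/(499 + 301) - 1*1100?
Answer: -876799/200 ≈ -4384.0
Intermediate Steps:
r = -876799/800 (r = 4 + (1/(499 + 301) - 1*1100) = 4 + (1/800 - 1100) = 4 - 879999/800 = -876799/800 ≈ -1096.0)
r*(-2)**2 = -876799/800*(-2)**2 = -876799/800*4 = -876799/200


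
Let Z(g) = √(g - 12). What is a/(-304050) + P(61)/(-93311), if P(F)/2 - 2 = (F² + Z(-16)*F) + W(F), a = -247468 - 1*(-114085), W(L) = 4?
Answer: 3393237471/9457069850 - 244*I*√7/93311 ≈ 0.3588 - 0.0069184*I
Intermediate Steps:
Z(g) = √(-12 + g)
a = -133383 (a = -247468 + 114085 = -133383)
P(F) = 12 + 2*F² + 4*I*F*√7 (P(F) = 4 + 2*((F² + √(-12 - 16)*F) + 4) = 4 + 2*((F² + √(-28)*F) + 4) = 4 + 2*((F² + (2*I*√7)*F) + 4) = 4 + 2*((F² + 2*I*F*√7) + 4) = 4 + 2*(4 + F² + 2*I*F*√7) = 4 + (8 + 2*F² + 4*I*F*√7) = 12 + 2*F² + 4*I*F*√7)
a/(-304050) + P(61)/(-93311) = -133383/(-304050) + (12 + 2*61² + 4*I*61*√7)/(-93311) = -133383*(-1/304050) + (12 + 2*3721 + 244*I*√7)*(-1/93311) = 44461/101350 + (12 + 7442 + 244*I*√7)*(-1/93311) = 44461/101350 + (7454 + 244*I*√7)*(-1/93311) = 44461/101350 + (-7454/93311 - 244*I*√7/93311) = 3393237471/9457069850 - 244*I*√7/93311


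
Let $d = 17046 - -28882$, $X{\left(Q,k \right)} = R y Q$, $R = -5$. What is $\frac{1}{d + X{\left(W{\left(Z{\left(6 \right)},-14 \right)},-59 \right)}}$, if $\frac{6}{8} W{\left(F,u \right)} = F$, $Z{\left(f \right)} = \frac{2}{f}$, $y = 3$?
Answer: $\frac{3}{137764} \approx 2.1776 \cdot 10^{-5}$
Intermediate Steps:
$W{\left(F,u \right)} = \frac{4 F}{3}$
$X{\left(Q,k \right)} = - 15 Q$ ($X{\left(Q,k \right)} = \left(-5\right) 3 Q = - 15 Q$)
$d = 45928$ ($d = 17046 + 28882 = 45928$)
$\frac{1}{d + X{\left(W{\left(Z{\left(6 \right)},-14 \right)},-59 \right)}} = \frac{1}{45928 - 15 \frac{4 \cdot \frac{2}{6}}{3}} = \frac{1}{45928 - 15 \frac{4 \cdot 2 \cdot \frac{1}{6}}{3}} = \frac{1}{45928 - 15 \cdot \frac{4}{3} \cdot \frac{1}{3}} = \frac{1}{45928 - \frac{20}{3}} = \frac{1}{\frac{137764}{3}} = \frac{3}{137764}$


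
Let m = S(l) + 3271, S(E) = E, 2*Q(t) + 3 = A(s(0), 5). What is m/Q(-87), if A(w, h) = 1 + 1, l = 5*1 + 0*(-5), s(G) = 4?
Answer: -6552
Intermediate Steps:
l = 5 (l = 5 + 0 = 5)
A(w, h) = 2
Q(t) = -½ (Q(t) = -3/2 + (½)*2 = -3/2 + 1 = -½)
m = 3276 (m = 5 + 3271 = 3276)
m/Q(-87) = 3276/(-½) = 3276*(-2) = -6552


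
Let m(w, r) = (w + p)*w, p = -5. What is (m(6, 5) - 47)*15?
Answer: -615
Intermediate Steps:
m(w, r) = w*(-5 + w) (m(w, r) = (w - 5)*w = (-5 + w)*w = w*(-5 + w))
(m(6, 5) - 47)*15 = (6*(-5 + 6) - 47)*15 = (6*1 - 47)*15 = (6 - 47)*15 = -41*15 = -615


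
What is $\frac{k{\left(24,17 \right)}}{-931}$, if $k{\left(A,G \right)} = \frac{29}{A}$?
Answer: $- \frac{29}{22344} \approx -0.0012979$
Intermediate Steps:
$\frac{k{\left(24,17 \right)}}{-931} = \frac{29 \cdot \frac{1}{24}}{-931} = 29 \cdot \frac{1}{24} \left(- \frac{1}{931}\right) = \frac{29}{24} \left(- \frac{1}{931}\right) = - \frac{29}{22344}$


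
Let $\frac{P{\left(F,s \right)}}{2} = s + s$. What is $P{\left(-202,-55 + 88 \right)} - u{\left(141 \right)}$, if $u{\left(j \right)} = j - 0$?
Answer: $-9$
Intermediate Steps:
$u{\left(j \right)} = j$ ($u{\left(j \right)} = j + 0 = j$)
$P{\left(F,s \right)} = 4 s$ ($P{\left(F,s \right)} = 2 \left(s + s\right) = 2 \cdot 2 s = 4 s$)
$P{\left(-202,-55 + 88 \right)} - u{\left(141 \right)} = 4 \left(-55 + 88\right) - 141 = 4 \cdot 33 - 141 = 132 - 141 = -9$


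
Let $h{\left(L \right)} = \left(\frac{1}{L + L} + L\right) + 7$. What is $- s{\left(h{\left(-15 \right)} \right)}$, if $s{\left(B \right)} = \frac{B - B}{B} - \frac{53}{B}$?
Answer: $- \frac{1590}{241} \approx -6.5975$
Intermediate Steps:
$h{\left(L \right)} = 7 + L + \frac{1}{2 L}$ ($h{\left(L \right)} = \left(\frac{1}{2 L} + L\right) + 7 = \left(L + \frac{1}{2 L}\right) + 7 = 7 + L + \frac{1}{2 L}$)
$s{\left(B \right)} = - \frac{53}{B}$ ($s{\left(B \right)} = \frac{0}{B} - \frac{53}{B} = 0 - \frac{53}{B} = - \frac{53}{B}$)
$- s{\left(h{\left(-15 \right)} \right)} = - \frac{-53}{7 - 15 + \frac{1}{2 \left(-15\right)}} = - \frac{-53}{7 - 15 + \frac{1}{2} \left(- \frac{1}{15}\right)} = - \frac{-53}{7 - 15 - \frac{1}{30}} = - \frac{-53}{- \frac{241}{30}} = - \frac{\left(-53\right) \left(-30\right)}{241} = \left(-1\right) \frac{1590}{241} = - \frac{1590}{241}$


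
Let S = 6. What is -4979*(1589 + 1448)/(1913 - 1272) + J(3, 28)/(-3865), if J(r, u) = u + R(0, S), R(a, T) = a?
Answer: -58443544843/2477465 ≈ -23590.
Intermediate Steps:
J(r, u) = u (J(r, u) = u + 0 = u)
-4979*(1589 + 1448)/(1913 - 1272) + J(3, 28)/(-3865) = -4979*(1589 + 1448)/(1913 - 1272) + 28/(-3865) = -4979/(641/3037) + 28*(-1/3865) = -4979/(641*(1/3037)) - 28/3865 = -4979/641/3037 - 28/3865 = -4979*3037/641 - 28/3865 = -15121223/641 - 28/3865 = -58443544843/2477465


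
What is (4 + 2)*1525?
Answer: 9150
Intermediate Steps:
(4 + 2)*1525 = 6*1525 = 9150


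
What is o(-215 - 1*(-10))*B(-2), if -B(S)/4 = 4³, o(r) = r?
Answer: 52480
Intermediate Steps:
B(S) = -256 (B(S) = -4*4³ = -4*64 = -256)
o(-215 - 1*(-10))*B(-2) = (-215 - 1*(-10))*(-256) = (-215 + 10)*(-256) = -205*(-256) = 52480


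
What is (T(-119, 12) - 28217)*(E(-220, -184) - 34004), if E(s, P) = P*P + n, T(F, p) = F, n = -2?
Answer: 4250400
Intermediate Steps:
E(s, P) = -2 + P² (E(s, P) = P*P - 2 = P² - 2 = -2 + P²)
(T(-119, 12) - 28217)*(E(-220, -184) - 34004) = (-119 - 28217)*((-2 + (-184)²) - 34004) = -28336*((-2 + 33856) - 34004) = -28336*(33854 - 34004) = -28336*(-150) = 4250400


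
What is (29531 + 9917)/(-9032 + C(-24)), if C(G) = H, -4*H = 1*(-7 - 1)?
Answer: -19724/4515 ≈ -4.3685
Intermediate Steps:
H = 2 (H = -(-7 - 1)/4 = -(-8)/4 = -¼*(-8) = 2)
C(G) = 2
(29531 + 9917)/(-9032 + C(-24)) = (29531 + 9917)/(-9032 + 2) = 39448/(-9030) = 39448*(-1/9030) = -19724/4515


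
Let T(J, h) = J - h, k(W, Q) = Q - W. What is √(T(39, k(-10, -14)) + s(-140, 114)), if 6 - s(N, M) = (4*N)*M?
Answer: √63889 ≈ 252.76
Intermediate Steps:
s(N, M) = 6 - 4*M*N (s(N, M) = 6 - 4*N*M = 6 - 4*M*N)
√(T(39, k(-10, -14)) + s(-140, 114)) = √((39 - (-14 - 1*(-10))) + (6 - 4*114*(-140))) = √((39 - (-14 + 10)) + (6 + 63840)) = √((39 - 1*(-4)) + 63846) = √((39 + 4) + 63846) = √(43 + 63846) = √63889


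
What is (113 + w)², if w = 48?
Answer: 25921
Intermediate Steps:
(113 + w)² = (113 + 48)² = 161² = 25921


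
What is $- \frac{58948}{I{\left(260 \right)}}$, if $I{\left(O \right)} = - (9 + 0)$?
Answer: $\frac{58948}{9} \approx 6549.8$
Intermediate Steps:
$I{\left(O \right)} = -9$ ($I{\left(O \right)} = \left(-1\right) 9 = -9$)
$- \frac{58948}{I{\left(260 \right)}} = - \frac{58948}{-9} = \left(-58948\right) \left(- \frac{1}{9}\right) = \frac{58948}{9}$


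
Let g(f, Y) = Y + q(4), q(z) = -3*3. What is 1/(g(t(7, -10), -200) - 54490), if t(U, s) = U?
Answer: -1/54699 ≈ -1.8282e-5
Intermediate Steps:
q(z) = -9
g(f, Y) = -9 + Y (g(f, Y) = Y - 9 = -9 + Y)
1/(g(t(7, -10), -200) - 54490) = 1/((-9 - 200) - 54490) = 1/(-209 - 54490) = 1/(-54699) = -1/54699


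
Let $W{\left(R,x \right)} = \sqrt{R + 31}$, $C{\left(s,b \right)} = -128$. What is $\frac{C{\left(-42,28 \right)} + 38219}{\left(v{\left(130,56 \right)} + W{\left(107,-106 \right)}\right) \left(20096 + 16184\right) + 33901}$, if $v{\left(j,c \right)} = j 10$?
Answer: $\frac{1797815246991}{2227460217906601} - \frac{1381941480 \sqrt{138}}{2227460217906601} \approx 0.00079983$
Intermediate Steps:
$v{\left(j,c \right)} = 10 j$
$W{\left(R,x \right)} = \sqrt{31 + R}$
$\frac{C{\left(-42,28 \right)} + 38219}{\left(v{\left(130,56 \right)} + W{\left(107,-106 \right)}\right) \left(20096 + 16184\right) + 33901} = \frac{-128 + 38219}{\left(10 \cdot 130 + \sqrt{31 + 107}\right) \left(20096 + 16184\right) + 33901} = \frac{38091}{\left(1300 + \sqrt{138}\right) 36280 + 33901} = \frac{38091}{\left(47164000 + 36280 \sqrt{138}\right) + 33901} = \frac{38091}{47197901 + 36280 \sqrt{138}}$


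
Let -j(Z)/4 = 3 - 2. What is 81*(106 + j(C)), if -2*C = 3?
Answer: 8262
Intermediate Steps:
C = -3/2 (C = -1/2*3 = -3/2 ≈ -1.5000)
j(Z) = -4 (j(Z) = -4*(3 - 2) = -4*1 = -4)
81*(106 + j(C)) = 81*(106 - 4) = 81*102 = 8262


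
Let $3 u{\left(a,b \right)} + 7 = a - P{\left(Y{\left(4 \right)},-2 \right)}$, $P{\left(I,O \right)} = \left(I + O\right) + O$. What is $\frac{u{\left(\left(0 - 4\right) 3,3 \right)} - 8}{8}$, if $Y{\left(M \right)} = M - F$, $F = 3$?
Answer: $- \frac{5}{3} \approx -1.6667$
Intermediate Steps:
$Y{\left(M \right)} = -3 + M$ ($Y{\left(M \right)} = M - 3 = -3 + M$)
$P{\left(I,O \right)} = I + 2 O$
$u{\left(a,b \right)} = - \frac{4}{3} + \frac{a}{3}$ ($u{\left(a,b \right)} = - \frac{7}{3} + \frac{a - \left(\left(-3 + 4\right) + 2 \left(-2\right)\right)}{3} = - \frac{7}{3} + \frac{a - \left(1 - 4\right)}{3} = - \frac{7}{3} + \frac{a - -3}{3} = - \frac{7}{3} + \frac{a + 3}{3} = - \frac{7}{3} + \frac{3 + a}{3} = - \frac{7}{3} + \left(1 + \frac{a}{3}\right) = - \frac{4}{3} + \frac{a}{3}$)
$\frac{u{\left(\left(0 - 4\right) 3,3 \right)} - 8}{8} = \frac{\left(- \frac{4}{3} + \frac{\left(0 - 4\right) 3}{3}\right) - 8}{8} = \frac{\left(- \frac{4}{3} + \frac{\left(-4\right) 3}{3}\right) - 8}{8} = \frac{\left(- \frac{4}{3} + \frac{1}{3} \left(-12\right)\right) - 8}{8} = \frac{\left(- \frac{4}{3} - 4\right) - 8}{8} = \frac{- \frac{16}{3} - 8}{8} = \frac{1}{8} \left(- \frac{40}{3}\right) = - \frac{5}{3}$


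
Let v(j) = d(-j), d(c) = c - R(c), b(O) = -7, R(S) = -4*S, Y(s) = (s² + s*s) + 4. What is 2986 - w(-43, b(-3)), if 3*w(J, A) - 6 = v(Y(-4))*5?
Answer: 3284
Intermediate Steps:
Y(s) = 4 + 2*s² (Y(s) = (s² + s²) + 4 = 2*s² + 4 = 4 + 2*s²)
d(c) = 5*c (d(c) = c - (-4)*c = c + 4*c = 5*c)
v(j) = -5*j (v(j) = 5*(-j) = -5*j)
w(J, A) = -298 (w(J, A) = 2 + (-5*(4 + 2*(-4)²)*5)/3 = 2 + (-5*(4 + 2*16)*5)/3 = 2 + (-5*(4 + 32)*5)/3 = 2 + (-5*36*5)/3 = 2 + (-180*5)/3 = 2 + (⅓)*(-900) = 2 - 300 = -298)
2986 - w(-43, b(-3)) = 2986 - 1*(-298) = 2986 + 298 = 3284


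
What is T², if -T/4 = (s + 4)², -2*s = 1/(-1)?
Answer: 6561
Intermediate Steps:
s = ½ (s = -½/(-1) = -½*(-1) = ½ ≈ 0.50000)
T = -81 (T = -4*(½ + 4)² = -4*(9/2)² = -4*81/4 = -81)
T² = (-81)² = 6561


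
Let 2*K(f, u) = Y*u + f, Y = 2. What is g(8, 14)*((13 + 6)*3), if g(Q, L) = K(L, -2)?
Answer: 285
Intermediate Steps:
K(f, u) = u + f/2 (K(f, u) = (2*u + f)/2 = (f + 2*u)/2 = u + f/2)
g(Q, L) = -2 + L/2
g(8, 14)*((13 + 6)*3) = (-2 + (½)*14)*((13 + 6)*3) = (-2 + 7)*(19*3) = 5*57 = 285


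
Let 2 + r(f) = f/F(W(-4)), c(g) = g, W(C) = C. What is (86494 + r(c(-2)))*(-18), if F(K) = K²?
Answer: -6227415/4 ≈ -1.5569e+6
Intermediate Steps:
r(f) = -2 + f/16 (r(f) = -2 + f/((-4)²) = -2 + f/16)
(86494 + r(c(-2)))*(-18) = (86494 + (-2 + (1/16)*(-2)))*(-18) = (86494 + (-2 - ⅛))*(-18) = (86494 - 17/8)*(-18) = (691935/8)*(-18) = -6227415/4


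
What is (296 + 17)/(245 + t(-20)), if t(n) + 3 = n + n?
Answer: 313/202 ≈ 1.5495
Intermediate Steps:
t(n) = -3 + 2*n (t(n) = -3 + (n + n) = -3 + 2*n)
(296 + 17)/(245 + t(-20)) = (296 + 17)/(245 + (-3 + 2*(-20))) = 313/(245 + (-3 - 40)) = 313/(245 - 43) = 313/202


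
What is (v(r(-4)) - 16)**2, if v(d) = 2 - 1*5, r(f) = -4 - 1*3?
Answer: 361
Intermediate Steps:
r(f) = -7 (r(f) = -4 - 3 = -7)
v(d) = -3 (v(d) = 2 - 5 = -3)
(v(r(-4)) - 16)**2 = (-3 - 16)**2 = (-19)**2 = 361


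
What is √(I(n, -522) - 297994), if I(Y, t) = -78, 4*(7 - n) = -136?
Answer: 2*I*√74518 ≈ 545.96*I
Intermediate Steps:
n = 41 (n = 7 - ¼*(-136) = 7 + 34 = 41)
√(I(n, -522) - 297994) = √(-78 - 297994) = √(-298072) = 2*I*√74518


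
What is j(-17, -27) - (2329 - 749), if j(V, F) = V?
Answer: -1597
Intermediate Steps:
j(-17, -27) - (2329 - 749) = -17 - (2329 - 749) = -17 - 1*1580 = -17 - 1580 = -1597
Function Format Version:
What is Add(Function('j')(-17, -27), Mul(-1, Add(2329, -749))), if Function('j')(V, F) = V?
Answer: -1597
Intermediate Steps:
Add(Function('j')(-17, -27), Mul(-1, Add(2329, -749))) = Add(-17, Mul(-1, Add(2329, -749))) = Add(-17, Mul(-1, 1580)) = Add(-17, -1580) = -1597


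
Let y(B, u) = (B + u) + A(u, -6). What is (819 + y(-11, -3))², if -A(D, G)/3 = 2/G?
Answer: 649636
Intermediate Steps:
A(D, G) = -6/G
y(B, u) = 1 + B + u (y(B, u) = (B + u) - 6/(-6) = (B + u) - 6*(-⅙) = (B + u) + 1 = 1 + B + u)
(819 + y(-11, -3))² = (819 + (1 - 11 - 3))² = (819 - 13)² = 806² = 649636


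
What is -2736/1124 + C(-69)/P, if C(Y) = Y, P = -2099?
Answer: -1416327/589819 ≈ -2.4013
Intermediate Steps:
-2736/1124 + C(-69)/P = -2736/1124 - 69/(-2099) = -2736*1/1124 - 69*(-1/2099) = -684/281 + 69/2099 = -1416327/589819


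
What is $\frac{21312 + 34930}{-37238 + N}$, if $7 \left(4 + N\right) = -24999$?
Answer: $- \frac{393694}{285693} \approx -1.378$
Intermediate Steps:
$N = - \frac{25027}{7}$ ($N = -4 + \frac{1}{7} \left(-24999\right) = -4 - \frac{24999}{7} = - \frac{25027}{7} \approx -3575.3$)
$\frac{21312 + 34930}{-37238 + N} = \frac{21312 + 34930}{-37238 - \frac{25027}{7}} = \frac{56242}{- \frac{285693}{7}} = 56242 \left(- \frac{7}{285693}\right) = - \frac{393694}{285693}$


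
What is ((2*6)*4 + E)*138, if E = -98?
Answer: -6900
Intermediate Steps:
((2*6)*4 + E)*138 = ((2*6)*4 - 98)*138 = (12*4 - 98)*138 = (48 - 98)*138 = -50*138 = -6900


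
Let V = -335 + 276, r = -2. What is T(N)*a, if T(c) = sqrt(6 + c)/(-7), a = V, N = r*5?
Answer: 118*I/7 ≈ 16.857*I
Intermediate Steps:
N = -10 (N = -2*5 = -10)
V = -59
a = -59
T(c) = -sqrt(6 + c)/7 (T(c) = sqrt(6 + c)*(-1/7) = -sqrt(6 + c)/7)
T(N)*a = -sqrt(6 - 10)/7*(-59) = -2*I/7*(-59) = 118*I/7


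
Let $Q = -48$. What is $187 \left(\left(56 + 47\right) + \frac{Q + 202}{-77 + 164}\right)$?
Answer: $\frac{1704505}{87} \approx 19592.0$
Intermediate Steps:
$187 \left(\left(56 + 47\right) + \frac{Q + 202}{-77 + 164}\right) = 187 \left(\left(56 + 47\right) + \frac{-48 + 202}{-77 + 164}\right) = 187 \left(103 + \frac{154}{87}\right) = 187 \cdot \frac{9115}{87} = \frac{1704505}{87}$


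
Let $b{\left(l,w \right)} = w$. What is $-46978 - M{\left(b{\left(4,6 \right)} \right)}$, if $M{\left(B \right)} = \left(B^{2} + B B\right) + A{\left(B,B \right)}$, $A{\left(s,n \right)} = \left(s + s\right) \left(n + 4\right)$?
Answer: $-47170$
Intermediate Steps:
$A{\left(s,n \right)} = 2 s \left(4 + n\right)$
$M{\left(B \right)} = 2 B^{2} + 2 B \left(4 + B\right)$ ($M{\left(B \right)} = \left(B^{2} + B B\right) + 2 B \left(4 + B\right) = \left(B^{2} + B^{2}\right) + 2 B \left(4 + B\right) = 2 B^{2} + 2 B \left(4 + B\right)$)
$-46978 - M{\left(b{\left(4,6 \right)} \right)} = -46978 - 4 \cdot 6 \left(2 + 6\right) = -46978 - 4 \cdot 6 \cdot 8 = -46978 - 192 = -47170$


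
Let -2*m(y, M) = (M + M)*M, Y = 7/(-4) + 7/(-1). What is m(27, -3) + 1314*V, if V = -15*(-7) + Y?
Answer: 252927/2 ≈ 1.2646e+5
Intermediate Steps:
Y = -35/4 (Y = 7*(-1/4) + 7*(-1) = -7/4 - 7 = -35/4 ≈ -8.7500)
m(y, M) = -M**2 (m(y, M) = -(M + M)*M/2 = -2*M*M/2 = -M**2)
V = 385/4 (V = -15*(-7) - 35/4 = 105 - 35/4 = 385/4 ≈ 96.250)
m(27, -3) + 1314*V = -1*(-3)**2 + 1314*(385/4) = -1*9 + 252945/2 = -9 + 252945/2 = 252927/2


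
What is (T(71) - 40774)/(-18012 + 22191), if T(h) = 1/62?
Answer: -361141/37014 ≈ -9.7569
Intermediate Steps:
T(h) = 1/62
(T(71) - 40774)/(-18012 + 22191) = (1/62 - 40774)/(-18012 + 22191) = -2527987/62/4179 = -2527987/62*1/4179 = -361141/37014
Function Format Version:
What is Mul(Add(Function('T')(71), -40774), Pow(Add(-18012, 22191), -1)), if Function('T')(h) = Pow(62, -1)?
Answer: Rational(-361141, 37014) ≈ -9.7569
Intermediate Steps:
Function('T')(h) = Rational(1, 62)
Mul(Add(Function('T')(71), -40774), Pow(Add(-18012, 22191), -1)) = Mul(Add(Rational(1, 62), -40774), Pow(Add(-18012, 22191), -1)) = Mul(Rational(-2527987, 62), Pow(4179, -1)) = Mul(Rational(-2527987, 62), Rational(1, 4179)) = Rational(-361141, 37014)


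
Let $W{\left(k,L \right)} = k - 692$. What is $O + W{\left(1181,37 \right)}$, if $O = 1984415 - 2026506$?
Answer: $-41602$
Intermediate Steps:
$W{\left(k,L \right)} = -692 + k$
$O = -42091$
$O + W{\left(1181,37 \right)} = -42091 + \left(-692 + 1181\right) = -42091 + 489 = -41602$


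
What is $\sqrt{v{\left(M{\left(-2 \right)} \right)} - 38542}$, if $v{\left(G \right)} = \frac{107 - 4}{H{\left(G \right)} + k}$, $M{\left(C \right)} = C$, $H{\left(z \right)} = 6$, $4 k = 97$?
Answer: $\frac{9 i \sqrt{57570}}{11} \approx 196.31 i$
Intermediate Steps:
$k = \frac{97}{4}$ ($k = \frac{1}{4} \cdot 97 = \frac{97}{4} \approx 24.25$)
$v{\left(G \right)} = \frac{412}{121}$ ($v{\left(G \right)} = \frac{107 - 4}{6 + \frac{97}{4}} = \frac{103}{\frac{121}{4}} = 103 \cdot \frac{4}{121} = \frac{412}{121}$)
$\sqrt{v{\left(M{\left(-2 \right)} \right)} - 38542} = \sqrt{\frac{412}{121} - 38542} = \sqrt{- \frac{4663170}{121}} = \frac{9 i \sqrt{57570}}{11}$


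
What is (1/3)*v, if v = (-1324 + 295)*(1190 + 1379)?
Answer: -881167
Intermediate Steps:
v = -2643501 (v = -1029*2569 = -2643501)
(1/3)*v = (1/3)*(-2643501) = (1*(⅓))*(-2643501) = (⅓)*(-2643501) = -881167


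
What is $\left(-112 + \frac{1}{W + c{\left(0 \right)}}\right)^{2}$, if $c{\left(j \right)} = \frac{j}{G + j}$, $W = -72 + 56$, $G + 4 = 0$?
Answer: $\frac{3214849}{256} \approx 12558.0$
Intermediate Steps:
$G = -4$ ($G = -4 + 0 = -4$)
$W = -16$
$c{\left(j \right)} = \frac{j}{-4 + j}$
$\left(-112 + \frac{1}{W + c{\left(0 \right)}}\right)^{2} = \left(-112 + \frac{1}{-16 + \frac{0}{-4 + 0}}\right)^{2} = \left(-112 + \frac{1}{-16 + \frac{0}{-4}}\right)^{2} = \left(-112 + \frac{1}{-16 + 0 \left(- \frac{1}{4}\right)}\right)^{2} = \left(-112 + \frac{1}{-16 + 0}\right)^{2} = \left(-112 + \frac{1}{-16}\right)^{2} = \left(-112 - \frac{1}{16}\right)^{2} = \left(- \frac{1793}{16}\right)^{2} = \frac{3214849}{256}$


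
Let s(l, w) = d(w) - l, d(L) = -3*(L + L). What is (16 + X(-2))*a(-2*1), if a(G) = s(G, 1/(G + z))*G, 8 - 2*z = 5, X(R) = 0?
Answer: -448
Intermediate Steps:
z = 3/2 (z = 4 - 1/2*5 = 4 - 5/2 = 3/2 ≈ 1.5000)
d(L) = -6*L
s(l, w) = -l - 6*w (s(l, w) = -6*w - l = -l - 6*w)
a(G) = G*(-G - 6/(3/2 + G)) (a(G) = (-G - 6/(G + 3/2))*G = (-G - 6/(3/2 + G))*G = G*(-G - 6/(3/2 + G)))
(16 + X(-2))*a(-2*1) = (16 + 0)*(-(-2*1)*(12 + (-2*1)*(3 + 2*(-2*1)))/(3 + 2*(-2*1))) = 16*(-1*(-2)*(12 - 2*(3 + 2*(-2)))/(3 + 2*(-2))) = 16*(-1*(-2)*(12 - 2*(3 - 4))/(3 - 4)) = 16*(-1*(-2)*(12 - 2*(-1))/(-1)) = 16*(-1*(-2)*(-1)*(12 + 2)) = 16*(-1*(-2)*(-1)*14) = 16*(-28) = -448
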